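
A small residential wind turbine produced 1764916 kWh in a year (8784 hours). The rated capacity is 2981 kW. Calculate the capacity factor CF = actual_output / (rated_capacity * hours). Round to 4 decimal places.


Capacity factor = actual output / maximum possible output
Maximum possible = rated * hours = 2981 * 8784 = 26185104 kWh
CF = 1764916 / 26185104
CF = 0.0674

0.0674


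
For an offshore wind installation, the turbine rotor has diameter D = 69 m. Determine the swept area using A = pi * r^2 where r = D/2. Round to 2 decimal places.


Compute the rotor radius:
  r = D / 2 = 69 / 2 = 34.5 m
Calculate swept area:
  A = pi * r^2 = pi * 34.5^2
  A = 3739.28 m^2

3739.28


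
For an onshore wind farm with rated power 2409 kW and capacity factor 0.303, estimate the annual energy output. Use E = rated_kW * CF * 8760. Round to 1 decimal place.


Annual energy = rated_kW * capacity_factor * hours_per_year
Given: P_rated = 2409 kW, CF = 0.303, hours = 8760
E = 2409 * 0.303 * 8760
E = 6394160.5 kWh

6394160.5


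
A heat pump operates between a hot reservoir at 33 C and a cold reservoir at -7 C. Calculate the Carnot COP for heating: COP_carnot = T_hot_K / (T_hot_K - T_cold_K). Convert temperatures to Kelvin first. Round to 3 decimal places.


Convert to Kelvin:
  T_hot = 33 + 273.15 = 306.15 K
  T_cold = -7 + 273.15 = 266.15 K
Apply Carnot COP formula:
  COP = T_hot_K / (T_hot_K - T_cold_K) = 306.15 / 40.0
  COP = 7.654

7.654


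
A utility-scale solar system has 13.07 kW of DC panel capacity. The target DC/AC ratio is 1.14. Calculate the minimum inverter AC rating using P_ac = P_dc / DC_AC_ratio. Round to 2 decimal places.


The inverter AC capacity is determined by the DC/AC ratio.
Given: P_dc = 13.07 kW, DC/AC ratio = 1.14
P_ac = P_dc / ratio = 13.07 / 1.14
P_ac = 11.46 kW

11.46


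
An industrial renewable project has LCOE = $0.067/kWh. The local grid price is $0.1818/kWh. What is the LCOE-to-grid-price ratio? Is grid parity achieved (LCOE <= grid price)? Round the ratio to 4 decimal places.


Compare LCOE to grid price:
  LCOE = $0.067/kWh, Grid price = $0.1818/kWh
  Ratio = LCOE / grid_price = 0.067 / 0.1818 = 0.3685
  Grid parity achieved (ratio <= 1)? yes

0.3685


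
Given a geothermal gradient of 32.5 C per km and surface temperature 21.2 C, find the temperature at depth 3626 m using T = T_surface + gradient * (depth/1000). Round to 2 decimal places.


Convert depth to km: 3626 / 1000 = 3.626 km
Temperature increase = gradient * depth_km = 32.5 * 3.626 = 117.85 C
Temperature at depth = T_surface + delta_T = 21.2 + 117.85
T = 139.05 C

139.05


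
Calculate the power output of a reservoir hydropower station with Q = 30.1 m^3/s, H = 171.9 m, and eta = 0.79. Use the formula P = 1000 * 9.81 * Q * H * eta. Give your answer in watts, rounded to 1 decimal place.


Apply the hydropower formula P = rho * g * Q * H * eta
rho * g = 1000 * 9.81 = 9810.0
P = 9810.0 * 30.1 * 171.9 * 0.79
P = 40099455.1 W

40099455.1


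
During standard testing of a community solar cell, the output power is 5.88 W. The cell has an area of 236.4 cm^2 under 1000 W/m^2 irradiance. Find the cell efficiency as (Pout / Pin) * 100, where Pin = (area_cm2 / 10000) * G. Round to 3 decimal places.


First compute the input power:
  Pin = area_cm2 / 10000 * G = 236.4 / 10000 * 1000 = 23.64 W
Then compute efficiency:
  Efficiency = (Pout / Pin) * 100 = (5.88 / 23.64) * 100
  Efficiency = 24.873%

24.873


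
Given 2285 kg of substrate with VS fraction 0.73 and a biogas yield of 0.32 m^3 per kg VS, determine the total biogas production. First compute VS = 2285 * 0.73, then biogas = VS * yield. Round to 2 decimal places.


Compute volatile solids:
  VS = mass * VS_fraction = 2285 * 0.73 = 1668.05 kg
Calculate biogas volume:
  Biogas = VS * specific_yield = 1668.05 * 0.32
  Biogas = 533.78 m^3

533.78


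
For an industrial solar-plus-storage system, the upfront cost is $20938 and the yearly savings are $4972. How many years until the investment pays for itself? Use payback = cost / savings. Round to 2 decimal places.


Simple payback period = initial cost / annual savings
Payback = 20938 / 4972
Payback = 4.21 years

4.21


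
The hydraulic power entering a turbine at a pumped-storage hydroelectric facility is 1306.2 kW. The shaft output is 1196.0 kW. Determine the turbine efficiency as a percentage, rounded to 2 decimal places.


Turbine efficiency = (output power / input power) * 100
eta = (1196.0 / 1306.2) * 100
eta = 91.56%

91.56


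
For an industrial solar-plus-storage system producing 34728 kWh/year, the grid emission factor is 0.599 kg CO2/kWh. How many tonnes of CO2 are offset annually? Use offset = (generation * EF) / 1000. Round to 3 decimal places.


CO2 offset in kg = generation * emission_factor
CO2 offset = 34728 * 0.599 = 20802.07 kg
Convert to tonnes:
  CO2 offset = 20802.07 / 1000 = 20.802 tonnes

20.802


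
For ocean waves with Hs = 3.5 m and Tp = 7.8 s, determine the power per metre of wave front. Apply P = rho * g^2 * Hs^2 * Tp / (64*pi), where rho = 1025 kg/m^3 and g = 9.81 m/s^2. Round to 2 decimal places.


Apply wave power formula:
  g^2 = 9.81^2 = 96.2361
  Hs^2 = 3.5^2 = 12.25
  Numerator = rho * g^2 * Hs^2 * Tp = 1025 * 96.2361 * 12.25 * 7.8 = 9425243.34
  Denominator = 64 * pi = 201.0619
  P = 9425243.34 / 201.0619 = 46877.31 W/m

46877.31


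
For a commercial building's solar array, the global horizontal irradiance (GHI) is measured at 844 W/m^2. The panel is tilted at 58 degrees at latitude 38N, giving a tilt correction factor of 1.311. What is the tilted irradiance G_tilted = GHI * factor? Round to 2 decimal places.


Identify the given values:
  GHI = 844 W/m^2, tilt correction factor = 1.311
Apply the formula G_tilted = GHI * factor:
  G_tilted = 844 * 1.311
  G_tilted = 1106.48 W/m^2

1106.48


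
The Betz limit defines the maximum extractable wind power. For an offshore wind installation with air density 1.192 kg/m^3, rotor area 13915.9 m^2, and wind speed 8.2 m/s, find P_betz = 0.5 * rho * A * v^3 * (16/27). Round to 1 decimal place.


The Betz coefficient Cp_max = 16/27 = 0.5926
v^3 = 8.2^3 = 551.368
P_betz = 0.5 * rho * A * v^3 * Cp_max
P_betz = 0.5 * 1.192 * 13915.9 * 551.368 * 0.5926
P_betz = 2709912.9 W

2709912.9


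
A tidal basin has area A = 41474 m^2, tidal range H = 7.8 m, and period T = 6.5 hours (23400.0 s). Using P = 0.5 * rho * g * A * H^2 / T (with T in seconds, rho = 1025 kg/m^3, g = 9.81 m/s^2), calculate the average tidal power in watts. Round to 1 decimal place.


Convert period to seconds: T = 6.5 * 3600 = 23400.0 s
H^2 = 7.8^2 = 60.84
P = 0.5 * rho * g * A * H^2 / T
P = 0.5 * 1025 * 9.81 * 41474 * 60.84 / 23400.0
P = 542140.9 W

542140.9


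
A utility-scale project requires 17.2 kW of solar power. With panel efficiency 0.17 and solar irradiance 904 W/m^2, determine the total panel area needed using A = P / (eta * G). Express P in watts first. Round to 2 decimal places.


Convert target power to watts: P = 17.2 * 1000 = 17200.0 W
Compute denominator: eta * G = 0.17 * 904 = 153.68
Required area A = P / (eta * G) = 17200.0 / 153.68
A = 111.92 m^2

111.92


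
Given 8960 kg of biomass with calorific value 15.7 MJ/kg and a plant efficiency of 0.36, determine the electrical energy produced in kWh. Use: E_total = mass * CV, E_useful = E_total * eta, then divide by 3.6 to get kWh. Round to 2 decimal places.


Total energy = mass * CV = 8960 * 15.7 = 140672.0 MJ
Useful energy = total * eta = 140672.0 * 0.36 = 50641.92 MJ
Convert to kWh: 50641.92 / 3.6
Useful energy = 14067.20 kWh

14067.20


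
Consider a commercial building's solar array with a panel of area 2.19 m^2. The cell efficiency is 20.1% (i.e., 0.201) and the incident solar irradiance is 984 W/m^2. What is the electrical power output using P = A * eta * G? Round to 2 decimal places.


Use the solar power formula P = A * eta * G.
Given: A = 2.19 m^2, eta = 0.201, G = 984 W/m^2
P = 2.19 * 0.201 * 984
P = 433.15 W

433.15


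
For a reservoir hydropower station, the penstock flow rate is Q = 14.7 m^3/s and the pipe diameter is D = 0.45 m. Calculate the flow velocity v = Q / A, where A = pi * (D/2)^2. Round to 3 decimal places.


Compute pipe cross-sectional area:
  A = pi * (D/2)^2 = pi * (0.45/2)^2 = 0.159 m^2
Calculate velocity:
  v = Q / A = 14.7 / 0.159
  v = 92.428 m/s

92.428


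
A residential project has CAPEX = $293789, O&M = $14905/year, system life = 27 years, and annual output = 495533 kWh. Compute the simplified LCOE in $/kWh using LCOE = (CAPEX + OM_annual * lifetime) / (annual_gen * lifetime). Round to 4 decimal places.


Total cost = CAPEX + OM * lifetime = 293789 + 14905 * 27 = 293789 + 402435 = 696224
Total generation = annual * lifetime = 495533 * 27 = 13379391 kWh
LCOE = 696224 / 13379391
LCOE = 0.0520 $/kWh

0.0520


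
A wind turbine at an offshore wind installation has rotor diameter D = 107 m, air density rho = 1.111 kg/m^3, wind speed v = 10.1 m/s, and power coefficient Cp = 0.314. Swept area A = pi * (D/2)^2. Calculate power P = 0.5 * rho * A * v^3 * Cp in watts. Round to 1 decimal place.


Step 1 -- Compute swept area:
  A = pi * (D/2)^2 = pi * (107/2)^2 = 8992.02 m^2
Step 2 -- Apply wind power equation:
  P = 0.5 * rho * A * v^3 * Cp
  v^3 = 10.1^3 = 1030.301
  P = 0.5 * 1.111 * 8992.02 * 1030.301 * 0.314
  P = 1615977.4 W

1615977.4


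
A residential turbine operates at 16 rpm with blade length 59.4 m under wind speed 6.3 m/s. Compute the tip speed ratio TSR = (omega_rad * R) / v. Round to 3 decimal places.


Convert rotational speed to rad/s:
  omega = 16 * 2 * pi / 60 = 1.6755 rad/s
Compute tip speed:
  v_tip = omega * R = 1.6755 * 59.4 = 99.526 m/s
Tip speed ratio:
  TSR = v_tip / v_wind = 99.526 / 6.3 = 15.798

15.798


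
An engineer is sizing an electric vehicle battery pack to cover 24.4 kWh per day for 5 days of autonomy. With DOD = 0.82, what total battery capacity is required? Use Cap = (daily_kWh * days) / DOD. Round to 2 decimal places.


Total energy needed = daily * days = 24.4 * 5 = 122.0 kWh
Account for depth of discharge:
  Cap = total_energy / DOD = 122.0 / 0.82
  Cap = 148.78 kWh

148.78


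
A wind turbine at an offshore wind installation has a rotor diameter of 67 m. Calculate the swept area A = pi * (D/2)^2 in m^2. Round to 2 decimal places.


Compute the rotor radius:
  r = D / 2 = 67 / 2 = 33.5 m
Calculate swept area:
  A = pi * r^2 = pi * 33.5^2
  A = 3525.65 m^2

3525.65


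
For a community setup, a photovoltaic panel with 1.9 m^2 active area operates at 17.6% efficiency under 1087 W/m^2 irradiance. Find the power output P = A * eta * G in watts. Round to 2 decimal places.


Use the solar power formula P = A * eta * G.
Given: A = 1.9 m^2, eta = 0.176, G = 1087 W/m^2
P = 1.9 * 0.176 * 1087
P = 363.49 W

363.49


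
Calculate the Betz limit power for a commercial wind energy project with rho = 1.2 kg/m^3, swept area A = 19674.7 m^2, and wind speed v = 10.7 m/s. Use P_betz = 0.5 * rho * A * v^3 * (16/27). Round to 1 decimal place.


The Betz coefficient Cp_max = 16/27 = 0.5926
v^3 = 10.7^3 = 1225.043
P_betz = 0.5 * rho * A * v^3 * Cp_max
P_betz = 0.5 * 1.2 * 19674.7 * 1225.043 * 0.5926
P_betz = 8569725.7 W

8569725.7


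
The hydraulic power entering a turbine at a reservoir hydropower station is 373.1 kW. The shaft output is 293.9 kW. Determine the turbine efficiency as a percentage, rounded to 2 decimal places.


Turbine efficiency = (output power / input power) * 100
eta = (293.9 / 373.1) * 100
eta = 78.77%

78.77


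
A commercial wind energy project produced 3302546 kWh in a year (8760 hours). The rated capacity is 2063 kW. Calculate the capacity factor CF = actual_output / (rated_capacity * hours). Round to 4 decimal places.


Capacity factor = actual output / maximum possible output
Maximum possible = rated * hours = 2063 * 8760 = 18071880 kWh
CF = 3302546 / 18071880
CF = 0.1827

0.1827


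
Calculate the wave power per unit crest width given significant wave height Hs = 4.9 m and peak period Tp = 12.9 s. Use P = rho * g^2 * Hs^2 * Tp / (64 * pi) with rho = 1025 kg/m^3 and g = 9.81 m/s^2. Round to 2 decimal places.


Apply wave power formula:
  g^2 = 9.81^2 = 96.2361
  Hs^2 = 4.9^2 = 24.01
  Numerator = rho * g^2 * Hs^2 * Tp = 1025 * 96.2361 * 24.01 * 12.9 = 30552288.79
  Denominator = 64 * pi = 201.0619
  P = 30552288.79 / 201.0619 = 151954.62 W/m

151954.62


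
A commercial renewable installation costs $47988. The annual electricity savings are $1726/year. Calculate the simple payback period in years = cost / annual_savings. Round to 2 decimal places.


Simple payback period = initial cost / annual savings
Payback = 47988 / 1726
Payback = 27.80 years

27.80


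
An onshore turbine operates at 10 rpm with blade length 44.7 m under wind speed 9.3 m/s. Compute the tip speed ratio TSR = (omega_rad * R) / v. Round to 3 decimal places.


Convert rotational speed to rad/s:
  omega = 10 * 2 * pi / 60 = 1.0472 rad/s
Compute tip speed:
  v_tip = omega * R = 1.0472 * 44.7 = 46.81 m/s
Tip speed ratio:
  TSR = v_tip / v_wind = 46.81 / 9.3 = 5.033

5.033


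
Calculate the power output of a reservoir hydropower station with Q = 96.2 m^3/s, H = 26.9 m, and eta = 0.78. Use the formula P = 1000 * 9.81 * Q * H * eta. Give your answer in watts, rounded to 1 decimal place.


Apply the hydropower formula P = rho * g * Q * H * eta
rho * g = 1000 * 9.81 = 9810.0
P = 9810.0 * 96.2 * 26.9 * 0.78
P = 19801175.0 W

19801175.0


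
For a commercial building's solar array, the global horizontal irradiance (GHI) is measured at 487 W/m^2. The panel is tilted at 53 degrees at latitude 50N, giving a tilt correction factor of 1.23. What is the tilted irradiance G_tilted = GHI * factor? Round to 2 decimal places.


Identify the given values:
  GHI = 487 W/m^2, tilt correction factor = 1.23
Apply the formula G_tilted = GHI * factor:
  G_tilted = 487 * 1.23
  G_tilted = 599.01 W/m^2

599.01


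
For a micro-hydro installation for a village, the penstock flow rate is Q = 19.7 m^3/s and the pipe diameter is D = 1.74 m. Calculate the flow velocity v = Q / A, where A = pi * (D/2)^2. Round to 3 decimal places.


Compute pipe cross-sectional area:
  A = pi * (D/2)^2 = pi * (1.74/2)^2 = 2.3779 m^2
Calculate velocity:
  v = Q / A = 19.7 / 2.3779
  v = 8.285 m/s

8.285


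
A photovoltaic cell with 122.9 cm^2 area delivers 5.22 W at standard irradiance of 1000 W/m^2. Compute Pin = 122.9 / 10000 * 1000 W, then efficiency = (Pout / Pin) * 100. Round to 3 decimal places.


First compute the input power:
  Pin = area_cm2 / 10000 * G = 122.9 / 10000 * 1000 = 12.29 W
Then compute efficiency:
  Efficiency = (Pout / Pin) * 100 = (5.22 / 12.29) * 100
  Efficiency = 42.474%

42.474


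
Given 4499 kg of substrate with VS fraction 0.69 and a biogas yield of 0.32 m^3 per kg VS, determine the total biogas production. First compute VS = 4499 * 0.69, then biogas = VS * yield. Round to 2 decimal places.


Compute volatile solids:
  VS = mass * VS_fraction = 4499 * 0.69 = 3104.31 kg
Calculate biogas volume:
  Biogas = VS * specific_yield = 3104.31 * 0.32
  Biogas = 993.38 m^3

993.38


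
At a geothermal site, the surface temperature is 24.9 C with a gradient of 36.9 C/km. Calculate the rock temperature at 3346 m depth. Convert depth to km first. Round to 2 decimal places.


Convert depth to km: 3346 / 1000 = 3.346 km
Temperature increase = gradient * depth_km = 36.9 * 3.346 = 123.47 C
Temperature at depth = T_surface + delta_T = 24.9 + 123.47
T = 148.37 C

148.37


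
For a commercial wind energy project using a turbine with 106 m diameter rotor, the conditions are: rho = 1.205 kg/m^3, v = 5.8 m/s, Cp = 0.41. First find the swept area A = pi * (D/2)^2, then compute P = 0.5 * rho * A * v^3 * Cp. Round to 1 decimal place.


Step 1 -- Compute swept area:
  A = pi * (D/2)^2 = pi * (106/2)^2 = 8824.73 m^2
Step 2 -- Apply wind power equation:
  P = 0.5 * rho * A * v^3 * Cp
  v^3 = 5.8^3 = 195.112
  P = 0.5 * 1.205 * 8824.73 * 195.112 * 0.41
  P = 425330.5 W

425330.5


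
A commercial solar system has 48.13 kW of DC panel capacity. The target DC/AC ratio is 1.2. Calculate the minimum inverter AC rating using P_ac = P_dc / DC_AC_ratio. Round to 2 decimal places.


The inverter AC capacity is determined by the DC/AC ratio.
Given: P_dc = 48.13 kW, DC/AC ratio = 1.2
P_ac = P_dc / ratio = 48.13 / 1.2
P_ac = 40.11 kW

40.11


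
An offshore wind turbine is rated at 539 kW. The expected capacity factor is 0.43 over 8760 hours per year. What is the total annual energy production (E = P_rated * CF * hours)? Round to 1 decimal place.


Annual energy = rated_kW * capacity_factor * hours_per_year
Given: P_rated = 539 kW, CF = 0.43, hours = 8760
E = 539 * 0.43 * 8760
E = 2030305.2 kWh

2030305.2


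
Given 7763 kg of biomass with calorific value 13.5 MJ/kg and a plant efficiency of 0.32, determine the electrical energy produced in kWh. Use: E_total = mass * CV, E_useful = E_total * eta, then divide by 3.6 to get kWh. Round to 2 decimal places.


Total energy = mass * CV = 7763 * 13.5 = 104800.5 MJ
Useful energy = total * eta = 104800.5 * 0.32 = 33536.16 MJ
Convert to kWh: 33536.16 / 3.6
Useful energy = 9315.60 kWh

9315.60


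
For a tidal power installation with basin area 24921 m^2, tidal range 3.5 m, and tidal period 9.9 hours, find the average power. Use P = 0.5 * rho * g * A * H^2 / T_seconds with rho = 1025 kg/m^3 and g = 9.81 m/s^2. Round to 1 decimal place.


Convert period to seconds: T = 9.9 * 3600 = 35640.0 s
H^2 = 3.5^2 = 12.25
P = 0.5 * rho * g * A * H^2 / T
P = 0.5 * 1025 * 9.81 * 24921 * 12.25 / 35640.0
P = 43065.2 W

43065.2


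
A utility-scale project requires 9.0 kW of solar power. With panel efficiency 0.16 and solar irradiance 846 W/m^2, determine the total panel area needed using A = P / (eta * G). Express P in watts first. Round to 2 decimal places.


Convert target power to watts: P = 9.0 * 1000 = 9000.0 W
Compute denominator: eta * G = 0.16 * 846 = 135.36
Required area A = P / (eta * G) = 9000.0 / 135.36
A = 66.49 m^2

66.49


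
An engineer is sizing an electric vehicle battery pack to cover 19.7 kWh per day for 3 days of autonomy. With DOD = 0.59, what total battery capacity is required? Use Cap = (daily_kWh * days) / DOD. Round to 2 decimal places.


Total energy needed = daily * days = 19.7 * 3 = 59.1 kWh
Account for depth of discharge:
  Cap = total_energy / DOD = 59.1 / 0.59
  Cap = 100.17 kWh

100.17


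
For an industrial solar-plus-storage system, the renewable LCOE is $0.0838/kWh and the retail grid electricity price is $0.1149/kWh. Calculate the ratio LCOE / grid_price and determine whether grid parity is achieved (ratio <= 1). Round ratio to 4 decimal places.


Compare LCOE to grid price:
  LCOE = $0.0838/kWh, Grid price = $0.1149/kWh
  Ratio = LCOE / grid_price = 0.0838 / 0.1149 = 0.7293
  Grid parity achieved (ratio <= 1)? yes

0.7293


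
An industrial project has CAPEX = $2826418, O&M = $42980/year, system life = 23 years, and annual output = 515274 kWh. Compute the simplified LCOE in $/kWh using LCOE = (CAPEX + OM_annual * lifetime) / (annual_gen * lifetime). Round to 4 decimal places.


Total cost = CAPEX + OM * lifetime = 2826418 + 42980 * 23 = 2826418 + 988540 = 3814958
Total generation = annual * lifetime = 515274 * 23 = 11851302 kWh
LCOE = 3814958 / 11851302
LCOE = 0.3219 $/kWh

0.3219


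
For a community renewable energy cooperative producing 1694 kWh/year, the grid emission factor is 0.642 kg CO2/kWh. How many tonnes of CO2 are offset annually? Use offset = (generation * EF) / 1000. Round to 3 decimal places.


CO2 offset in kg = generation * emission_factor
CO2 offset = 1694 * 0.642 = 1087.55 kg
Convert to tonnes:
  CO2 offset = 1087.55 / 1000 = 1.088 tonnes

1.088


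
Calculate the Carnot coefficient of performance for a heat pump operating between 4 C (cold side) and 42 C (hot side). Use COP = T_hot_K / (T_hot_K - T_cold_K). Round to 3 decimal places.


Convert to Kelvin:
  T_hot = 42 + 273.15 = 315.15 K
  T_cold = 4 + 273.15 = 277.15 K
Apply Carnot COP formula:
  COP = T_hot_K / (T_hot_K - T_cold_K) = 315.15 / 38.0
  COP = 8.293

8.293


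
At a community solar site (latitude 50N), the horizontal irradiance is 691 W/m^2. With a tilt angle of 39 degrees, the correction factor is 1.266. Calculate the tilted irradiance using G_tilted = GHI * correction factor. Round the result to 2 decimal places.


Identify the given values:
  GHI = 691 W/m^2, tilt correction factor = 1.266
Apply the formula G_tilted = GHI * factor:
  G_tilted = 691 * 1.266
  G_tilted = 874.81 W/m^2

874.81


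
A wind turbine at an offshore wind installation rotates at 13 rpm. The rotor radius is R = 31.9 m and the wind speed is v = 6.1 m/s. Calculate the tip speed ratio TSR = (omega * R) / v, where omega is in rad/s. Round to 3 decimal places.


Convert rotational speed to rad/s:
  omega = 13 * 2 * pi / 60 = 1.3614 rad/s
Compute tip speed:
  v_tip = omega * R = 1.3614 * 31.9 = 43.427 m/s
Tip speed ratio:
  TSR = v_tip / v_wind = 43.427 / 6.1 = 7.119

7.119


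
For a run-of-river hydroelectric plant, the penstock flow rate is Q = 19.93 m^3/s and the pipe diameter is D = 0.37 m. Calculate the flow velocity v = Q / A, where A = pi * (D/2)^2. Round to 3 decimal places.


Compute pipe cross-sectional area:
  A = pi * (D/2)^2 = pi * (0.37/2)^2 = 0.1075 m^2
Calculate velocity:
  v = Q / A = 19.93 / 0.1075
  v = 185.359 m/s

185.359


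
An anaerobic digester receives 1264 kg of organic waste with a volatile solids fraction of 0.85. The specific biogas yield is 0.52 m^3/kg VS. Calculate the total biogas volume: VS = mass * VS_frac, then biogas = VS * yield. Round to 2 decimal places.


Compute volatile solids:
  VS = mass * VS_fraction = 1264 * 0.85 = 1074.4 kg
Calculate biogas volume:
  Biogas = VS * specific_yield = 1074.4 * 0.52
  Biogas = 558.69 m^3

558.69


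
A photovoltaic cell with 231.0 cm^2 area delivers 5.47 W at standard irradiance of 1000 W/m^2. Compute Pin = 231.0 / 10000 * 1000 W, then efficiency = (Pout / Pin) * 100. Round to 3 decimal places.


First compute the input power:
  Pin = area_cm2 / 10000 * G = 231.0 / 10000 * 1000 = 23.1 W
Then compute efficiency:
  Efficiency = (Pout / Pin) * 100 = (5.47 / 23.1) * 100
  Efficiency = 23.680%

23.680


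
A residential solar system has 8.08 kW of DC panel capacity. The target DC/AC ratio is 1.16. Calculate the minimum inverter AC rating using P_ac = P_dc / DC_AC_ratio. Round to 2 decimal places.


The inverter AC capacity is determined by the DC/AC ratio.
Given: P_dc = 8.08 kW, DC/AC ratio = 1.16
P_ac = P_dc / ratio = 8.08 / 1.16
P_ac = 6.97 kW

6.97


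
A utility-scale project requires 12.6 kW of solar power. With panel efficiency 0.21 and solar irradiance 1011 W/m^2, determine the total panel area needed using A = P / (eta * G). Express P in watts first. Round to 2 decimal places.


Convert target power to watts: P = 12.6 * 1000 = 12600.0 W
Compute denominator: eta * G = 0.21 * 1011 = 212.31
Required area A = P / (eta * G) = 12600.0 / 212.31
A = 59.35 m^2

59.35


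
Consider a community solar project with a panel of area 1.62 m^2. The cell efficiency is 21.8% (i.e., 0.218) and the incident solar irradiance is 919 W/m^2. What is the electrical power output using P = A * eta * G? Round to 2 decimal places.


Use the solar power formula P = A * eta * G.
Given: A = 1.62 m^2, eta = 0.218, G = 919 W/m^2
P = 1.62 * 0.218 * 919
P = 324.55 W

324.55


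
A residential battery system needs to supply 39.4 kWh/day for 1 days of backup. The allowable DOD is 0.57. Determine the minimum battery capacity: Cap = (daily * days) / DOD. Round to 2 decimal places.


Total energy needed = daily * days = 39.4 * 1 = 39.4 kWh
Account for depth of discharge:
  Cap = total_energy / DOD = 39.4 / 0.57
  Cap = 69.12 kWh

69.12


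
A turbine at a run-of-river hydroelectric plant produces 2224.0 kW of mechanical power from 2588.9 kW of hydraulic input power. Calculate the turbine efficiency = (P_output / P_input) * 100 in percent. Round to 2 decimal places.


Turbine efficiency = (output power / input power) * 100
eta = (2224.0 / 2588.9) * 100
eta = 85.91%

85.91


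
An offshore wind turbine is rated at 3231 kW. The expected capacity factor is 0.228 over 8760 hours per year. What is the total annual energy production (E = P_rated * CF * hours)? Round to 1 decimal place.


Annual energy = rated_kW * capacity_factor * hours_per_year
Given: P_rated = 3231 kW, CF = 0.228, hours = 8760
E = 3231 * 0.228 * 8760
E = 6453211.7 kWh

6453211.7


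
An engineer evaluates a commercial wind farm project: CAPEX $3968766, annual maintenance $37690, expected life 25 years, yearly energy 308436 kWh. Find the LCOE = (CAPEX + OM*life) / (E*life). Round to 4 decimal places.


Total cost = CAPEX + OM * lifetime = 3968766 + 37690 * 25 = 3968766 + 942250 = 4911016
Total generation = annual * lifetime = 308436 * 25 = 7710900 kWh
LCOE = 4911016 / 7710900
LCOE = 0.6369 $/kWh

0.6369


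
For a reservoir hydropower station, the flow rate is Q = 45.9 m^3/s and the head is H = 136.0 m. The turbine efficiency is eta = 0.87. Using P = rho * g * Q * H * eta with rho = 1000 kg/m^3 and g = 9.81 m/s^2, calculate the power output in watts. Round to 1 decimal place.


Apply the hydropower formula P = rho * g * Q * H * eta
rho * g = 1000 * 9.81 = 9810.0
P = 9810.0 * 45.9 * 136.0 * 0.87
P = 53277011.3 W

53277011.3


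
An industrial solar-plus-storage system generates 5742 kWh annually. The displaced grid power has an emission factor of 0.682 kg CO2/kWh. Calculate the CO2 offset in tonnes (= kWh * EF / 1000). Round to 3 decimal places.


CO2 offset in kg = generation * emission_factor
CO2 offset = 5742 * 0.682 = 3916.04 kg
Convert to tonnes:
  CO2 offset = 3916.04 / 1000 = 3.916 tonnes

3.916


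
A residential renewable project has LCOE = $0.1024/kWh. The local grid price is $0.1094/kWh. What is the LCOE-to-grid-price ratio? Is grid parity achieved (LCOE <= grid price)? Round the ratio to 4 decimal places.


Compare LCOE to grid price:
  LCOE = $0.1024/kWh, Grid price = $0.1094/kWh
  Ratio = LCOE / grid_price = 0.1024 / 0.1094 = 0.9360
  Grid parity achieved (ratio <= 1)? yes

0.9360


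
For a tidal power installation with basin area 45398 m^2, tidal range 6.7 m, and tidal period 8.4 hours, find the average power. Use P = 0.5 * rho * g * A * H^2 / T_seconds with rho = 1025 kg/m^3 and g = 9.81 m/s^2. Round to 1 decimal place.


Convert period to seconds: T = 8.4 * 3600 = 30240.0 s
H^2 = 6.7^2 = 44.89
P = 0.5 * rho * g * A * H^2 / T
P = 0.5 * 1025 * 9.81 * 45398 * 44.89 / 30240.0
P = 338818.7 W

338818.7


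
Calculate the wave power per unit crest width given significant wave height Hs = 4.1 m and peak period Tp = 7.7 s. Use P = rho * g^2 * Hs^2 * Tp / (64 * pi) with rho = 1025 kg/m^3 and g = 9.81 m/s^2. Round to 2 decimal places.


Apply wave power formula:
  g^2 = 9.81^2 = 96.2361
  Hs^2 = 4.1^2 = 16.81
  Numerator = rho * g^2 * Hs^2 * Tp = 1025 * 96.2361 * 16.81 * 7.7 = 12767924.88
  Denominator = 64 * pi = 201.0619
  P = 12767924.88 / 201.0619 = 63502.45 W/m

63502.45


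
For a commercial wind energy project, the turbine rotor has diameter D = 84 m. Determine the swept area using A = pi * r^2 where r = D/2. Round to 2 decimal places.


Compute the rotor radius:
  r = D / 2 = 84 / 2 = 42.0 m
Calculate swept area:
  A = pi * r^2 = pi * 42.0^2
  A = 5541.77 m^2

5541.77


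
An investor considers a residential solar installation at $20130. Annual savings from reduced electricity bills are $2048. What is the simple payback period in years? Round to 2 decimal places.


Simple payback period = initial cost / annual savings
Payback = 20130 / 2048
Payback = 9.83 years

9.83


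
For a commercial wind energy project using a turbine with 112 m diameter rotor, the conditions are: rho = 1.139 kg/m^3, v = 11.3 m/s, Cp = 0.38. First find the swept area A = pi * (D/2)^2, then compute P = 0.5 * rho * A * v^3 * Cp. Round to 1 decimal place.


Step 1 -- Compute swept area:
  A = pi * (D/2)^2 = pi * (112/2)^2 = 9852.03 m^2
Step 2 -- Apply wind power equation:
  P = 0.5 * rho * A * v^3 * Cp
  v^3 = 11.3^3 = 1442.897
  P = 0.5 * 1.139 * 9852.03 * 1442.897 * 0.38
  P = 3076370.1 W

3076370.1


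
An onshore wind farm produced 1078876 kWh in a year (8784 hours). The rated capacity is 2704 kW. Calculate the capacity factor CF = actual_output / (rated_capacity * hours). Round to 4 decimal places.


Capacity factor = actual output / maximum possible output
Maximum possible = rated * hours = 2704 * 8784 = 23751936 kWh
CF = 1078876 / 23751936
CF = 0.0454

0.0454


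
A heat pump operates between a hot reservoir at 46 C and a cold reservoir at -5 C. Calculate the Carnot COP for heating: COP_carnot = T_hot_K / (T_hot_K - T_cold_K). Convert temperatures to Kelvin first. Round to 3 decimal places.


Convert to Kelvin:
  T_hot = 46 + 273.15 = 319.15 K
  T_cold = -5 + 273.15 = 268.15 K
Apply Carnot COP formula:
  COP = T_hot_K / (T_hot_K - T_cold_K) = 319.15 / 51.0
  COP = 6.258

6.258


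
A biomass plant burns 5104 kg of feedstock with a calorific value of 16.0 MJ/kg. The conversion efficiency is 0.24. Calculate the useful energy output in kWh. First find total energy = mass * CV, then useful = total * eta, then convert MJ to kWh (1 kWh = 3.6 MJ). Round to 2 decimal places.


Total energy = mass * CV = 5104 * 16.0 = 81664.0 MJ
Useful energy = total * eta = 81664.0 * 0.24 = 19599.36 MJ
Convert to kWh: 19599.36 / 3.6
Useful energy = 5444.27 kWh

5444.27


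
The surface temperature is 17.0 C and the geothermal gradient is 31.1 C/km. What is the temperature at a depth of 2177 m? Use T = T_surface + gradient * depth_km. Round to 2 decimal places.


Convert depth to km: 2177 / 1000 = 2.177 km
Temperature increase = gradient * depth_km = 31.1 * 2.177 = 67.7 C
Temperature at depth = T_surface + delta_T = 17.0 + 67.7
T = 84.70 C

84.70


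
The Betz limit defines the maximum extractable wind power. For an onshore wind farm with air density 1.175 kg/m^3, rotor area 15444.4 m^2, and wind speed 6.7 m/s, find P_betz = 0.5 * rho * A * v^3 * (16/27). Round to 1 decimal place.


The Betz coefficient Cp_max = 16/27 = 0.5926
v^3 = 6.7^3 = 300.763
P_betz = 0.5 * rho * A * v^3 * Cp_max
P_betz = 0.5 * 1.175 * 15444.4 * 300.763 * 0.5926
P_betz = 1617184.4 W

1617184.4


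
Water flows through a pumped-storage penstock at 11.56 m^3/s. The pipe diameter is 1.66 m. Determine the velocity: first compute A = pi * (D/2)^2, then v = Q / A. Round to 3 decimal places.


Compute pipe cross-sectional area:
  A = pi * (D/2)^2 = pi * (1.66/2)^2 = 2.1642 m^2
Calculate velocity:
  v = Q / A = 11.56 / 2.1642
  v = 5.341 m/s

5.341


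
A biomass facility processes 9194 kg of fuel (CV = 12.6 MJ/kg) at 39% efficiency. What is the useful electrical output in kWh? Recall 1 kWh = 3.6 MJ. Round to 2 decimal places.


Total energy = mass * CV = 9194 * 12.6 = 115844.4 MJ
Useful energy = total * eta = 115844.4 * 0.39 = 45179.32 MJ
Convert to kWh: 45179.32 / 3.6
Useful energy = 12549.81 kWh

12549.81


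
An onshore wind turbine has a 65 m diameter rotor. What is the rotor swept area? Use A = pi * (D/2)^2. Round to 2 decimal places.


Compute the rotor radius:
  r = D / 2 = 65 / 2 = 32.5 m
Calculate swept area:
  A = pi * r^2 = pi * 32.5^2
  A = 3318.31 m^2

3318.31


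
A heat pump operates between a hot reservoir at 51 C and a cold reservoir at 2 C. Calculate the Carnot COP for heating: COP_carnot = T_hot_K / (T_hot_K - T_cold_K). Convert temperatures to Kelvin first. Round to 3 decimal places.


Convert to Kelvin:
  T_hot = 51 + 273.15 = 324.15 K
  T_cold = 2 + 273.15 = 275.15 K
Apply Carnot COP formula:
  COP = T_hot_K / (T_hot_K - T_cold_K) = 324.15 / 49.0
  COP = 6.615

6.615


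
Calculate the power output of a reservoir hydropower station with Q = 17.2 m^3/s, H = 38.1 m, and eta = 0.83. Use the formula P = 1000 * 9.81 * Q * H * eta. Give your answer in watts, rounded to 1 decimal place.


Apply the hydropower formula P = rho * g * Q * H * eta
rho * g = 1000 * 9.81 = 9810.0
P = 9810.0 * 17.2 * 38.1 * 0.83
P = 5335812.0 W

5335812.0


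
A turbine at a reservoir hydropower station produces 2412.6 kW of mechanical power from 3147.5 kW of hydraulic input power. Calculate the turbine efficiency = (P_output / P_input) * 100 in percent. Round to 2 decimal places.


Turbine efficiency = (output power / input power) * 100
eta = (2412.6 / 3147.5) * 100
eta = 76.65%

76.65


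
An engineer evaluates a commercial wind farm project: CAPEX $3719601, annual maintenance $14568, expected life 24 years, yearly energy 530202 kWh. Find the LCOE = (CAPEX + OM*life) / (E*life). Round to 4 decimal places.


Total cost = CAPEX + OM * lifetime = 3719601 + 14568 * 24 = 3719601 + 349632 = 4069233
Total generation = annual * lifetime = 530202 * 24 = 12724848 kWh
LCOE = 4069233 / 12724848
LCOE = 0.3198 $/kWh

0.3198


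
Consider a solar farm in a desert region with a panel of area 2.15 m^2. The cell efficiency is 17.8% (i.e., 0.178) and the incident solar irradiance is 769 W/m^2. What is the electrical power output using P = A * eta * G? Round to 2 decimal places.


Use the solar power formula P = A * eta * G.
Given: A = 2.15 m^2, eta = 0.178, G = 769 W/m^2
P = 2.15 * 0.178 * 769
P = 294.30 W

294.30


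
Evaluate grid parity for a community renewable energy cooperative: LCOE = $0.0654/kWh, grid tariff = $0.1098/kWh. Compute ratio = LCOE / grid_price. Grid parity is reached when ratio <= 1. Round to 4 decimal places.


Compare LCOE to grid price:
  LCOE = $0.0654/kWh, Grid price = $0.1098/kWh
  Ratio = LCOE / grid_price = 0.0654 / 0.1098 = 0.5956
  Grid parity achieved (ratio <= 1)? yes

0.5956


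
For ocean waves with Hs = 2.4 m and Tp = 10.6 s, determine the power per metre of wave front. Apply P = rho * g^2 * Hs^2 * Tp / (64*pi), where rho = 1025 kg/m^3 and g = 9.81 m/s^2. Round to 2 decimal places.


Apply wave power formula:
  g^2 = 9.81^2 = 96.2361
  Hs^2 = 2.4^2 = 5.76
  Numerator = rho * g^2 * Hs^2 * Tp = 1025 * 96.2361 * 5.76 * 10.6 = 6022686.1
  Denominator = 64 * pi = 201.0619
  P = 6022686.1 / 201.0619 = 29954.38 W/m

29954.38


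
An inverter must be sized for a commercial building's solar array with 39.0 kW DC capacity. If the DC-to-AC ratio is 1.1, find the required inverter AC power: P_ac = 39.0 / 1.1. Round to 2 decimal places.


The inverter AC capacity is determined by the DC/AC ratio.
Given: P_dc = 39.0 kW, DC/AC ratio = 1.1
P_ac = P_dc / ratio = 39.0 / 1.1
P_ac = 35.45 kW

35.45


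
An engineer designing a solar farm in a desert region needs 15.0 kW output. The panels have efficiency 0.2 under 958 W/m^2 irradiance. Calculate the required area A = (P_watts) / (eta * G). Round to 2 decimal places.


Convert target power to watts: P = 15.0 * 1000 = 15000.0 W
Compute denominator: eta * G = 0.2 * 958 = 191.6
Required area A = P / (eta * G) = 15000.0 / 191.6
A = 78.29 m^2

78.29


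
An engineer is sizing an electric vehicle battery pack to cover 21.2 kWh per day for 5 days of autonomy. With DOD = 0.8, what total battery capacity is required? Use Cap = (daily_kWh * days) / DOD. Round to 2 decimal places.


Total energy needed = daily * days = 21.2 * 5 = 106.0 kWh
Account for depth of discharge:
  Cap = total_energy / DOD = 106.0 / 0.8
  Cap = 132.50 kWh

132.50


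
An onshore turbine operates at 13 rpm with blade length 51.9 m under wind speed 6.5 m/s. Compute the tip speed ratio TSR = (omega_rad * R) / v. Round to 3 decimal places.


Convert rotational speed to rad/s:
  omega = 13 * 2 * pi / 60 = 1.3614 rad/s
Compute tip speed:
  v_tip = omega * R = 1.3614 * 51.9 = 70.654 m/s
Tip speed ratio:
  TSR = v_tip / v_wind = 70.654 / 6.5 = 10.870

10.870


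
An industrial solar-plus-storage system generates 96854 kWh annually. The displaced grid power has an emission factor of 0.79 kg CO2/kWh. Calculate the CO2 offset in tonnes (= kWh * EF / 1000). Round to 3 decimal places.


CO2 offset in kg = generation * emission_factor
CO2 offset = 96854 * 0.79 = 76514.66 kg
Convert to tonnes:
  CO2 offset = 76514.66 / 1000 = 76.515 tonnes

76.515


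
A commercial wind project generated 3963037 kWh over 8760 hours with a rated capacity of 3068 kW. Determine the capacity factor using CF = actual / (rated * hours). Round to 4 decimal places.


Capacity factor = actual output / maximum possible output
Maximum possible = rated * hours = 3068 * 8760 = 26875680 kWh
CF = 3963037 / 26875680
CF = 0.1475

0.1475


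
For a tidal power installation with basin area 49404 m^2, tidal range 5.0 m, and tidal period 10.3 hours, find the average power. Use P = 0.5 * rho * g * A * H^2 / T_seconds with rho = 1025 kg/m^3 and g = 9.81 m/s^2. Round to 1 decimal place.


Convert period to seconds: T = 10.3 * 3600 = 37080.0 s
H^2 = 5.0^2 = 25.0
P = 0.5 * rho * g * A * H^2 / T
P = 0.5 * 1025 * 9.81 * 49404 * 25.0 / 37080.0
P = 167465.5 W

167465.5


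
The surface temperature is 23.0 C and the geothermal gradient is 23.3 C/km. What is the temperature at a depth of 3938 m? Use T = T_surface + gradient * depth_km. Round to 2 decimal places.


Convert depth to km: 3938 / 1000 = 3.938 km
Temperature increase = gradient * depth_km = 23.3 * 3.938 = 91.76 C
Temperature at depth = T_surface + delta_T = 23.0 + 91.76
T = 114.76 C

114.76


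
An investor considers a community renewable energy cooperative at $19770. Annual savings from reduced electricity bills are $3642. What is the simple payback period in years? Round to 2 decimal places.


Simple payback period = initial cost / annual savings
Payback = 19770 / 3642
Payback = 5.43 years

5.43


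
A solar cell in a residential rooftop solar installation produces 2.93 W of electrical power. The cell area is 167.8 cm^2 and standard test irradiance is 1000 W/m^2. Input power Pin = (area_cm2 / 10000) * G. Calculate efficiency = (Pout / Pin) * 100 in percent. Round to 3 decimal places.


First compute the input power:
  Pin = area_cm2 / 10000 * G = 167.8 / 10000 * 1000 = 16.78 W
Then compute efficiency:
  Efficiency = (Pout / Pin) * 100 = (2.93 / 16.78) * 100
  Efficiency = 17.461%

17.461


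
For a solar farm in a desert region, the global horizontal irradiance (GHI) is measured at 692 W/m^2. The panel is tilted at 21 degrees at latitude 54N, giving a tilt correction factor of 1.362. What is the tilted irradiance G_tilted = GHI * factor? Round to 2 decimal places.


Identify the given values:
  GHI = 692 W/m^2, tilt correction factor = 1.362
Apply the formula G_tilted = GHI * factor:
  G_tilted = 692 * 1.362
  G_tilted = 942.50 W/m^2

942.50


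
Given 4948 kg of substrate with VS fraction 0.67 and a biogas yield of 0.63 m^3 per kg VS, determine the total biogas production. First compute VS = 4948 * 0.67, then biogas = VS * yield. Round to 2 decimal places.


Compute volatile solids:
  VS = mass * VS_fraction = 4948 * 0.67 = 3315.16 kg
Calculate biogas volume:
  Biogas = VS * specific_yield = 3315.16 * 0.63
  Biogas = 2088.55 m^3

2088.55


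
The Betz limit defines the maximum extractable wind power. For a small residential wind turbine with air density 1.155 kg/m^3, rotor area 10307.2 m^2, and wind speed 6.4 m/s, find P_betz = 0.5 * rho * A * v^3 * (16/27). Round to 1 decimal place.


The Betz coefficient Cp_max = 16/27 = 0.5926
v^3 = 6.4^3 = 262.144
P_betz = 0.5 * rho * A * v^3 * Cp_max
P_betz = 0.5 * 1.155 * 10307.2 * 262.144 * 0.5926
P_betz = 924674.4 W

924674.4


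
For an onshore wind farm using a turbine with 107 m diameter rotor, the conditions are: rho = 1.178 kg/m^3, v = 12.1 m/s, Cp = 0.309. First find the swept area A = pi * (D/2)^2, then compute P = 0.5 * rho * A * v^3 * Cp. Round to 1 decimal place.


Step 1 -- Compute swept area:
  A = pi * (D/2)^2 = pi * (107/2)^2 = 8992.02 m^2
Step 2 -- Apply wind power equation:
  P = 0.5 * rho * A * v^3 * Cp
  v^3 = 12.1^3 = 1771.561
  P = 0.5 * 1.178 * 8992.02 * 1771.561 * 0.309
  P = 2899261.1 W

2899261.1
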